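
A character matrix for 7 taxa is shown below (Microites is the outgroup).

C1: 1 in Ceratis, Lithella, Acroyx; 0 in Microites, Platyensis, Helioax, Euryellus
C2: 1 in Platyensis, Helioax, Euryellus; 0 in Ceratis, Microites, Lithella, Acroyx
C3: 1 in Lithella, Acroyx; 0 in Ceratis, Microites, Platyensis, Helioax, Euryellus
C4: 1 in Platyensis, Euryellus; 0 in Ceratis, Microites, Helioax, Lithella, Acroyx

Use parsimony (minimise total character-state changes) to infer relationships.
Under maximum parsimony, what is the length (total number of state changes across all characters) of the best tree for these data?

4

The outgroup has state '0' for every character, so '1' is the derived state throughout.
C1: derived state '1' in Acroyx, Ceratis, and Lithella only — synapomorphy for {Acroyx, Ceratis, Lithella}.
C2: derived state '1' in Euryellus, Helioax, and Platyensis only — synapomorphy for {Euryellus, Helioax, Platyensis}.
Only Acroyx and Lithella show the derived state '1' for C3, supporting them as a clade.
C4: derived state '1' in Euryellus and Platyensis only — synapomorphy for {Euryellus, Platyensis}.
Most parsimonious ingroup topology: ((Ceratis,(Acroyx,Lithella)),(Helioax,(Platyensis,Euryellus))).
Changes per character on this tree: C1: 1; C2: 1; C3: 1; C4: 1.
Total = 4.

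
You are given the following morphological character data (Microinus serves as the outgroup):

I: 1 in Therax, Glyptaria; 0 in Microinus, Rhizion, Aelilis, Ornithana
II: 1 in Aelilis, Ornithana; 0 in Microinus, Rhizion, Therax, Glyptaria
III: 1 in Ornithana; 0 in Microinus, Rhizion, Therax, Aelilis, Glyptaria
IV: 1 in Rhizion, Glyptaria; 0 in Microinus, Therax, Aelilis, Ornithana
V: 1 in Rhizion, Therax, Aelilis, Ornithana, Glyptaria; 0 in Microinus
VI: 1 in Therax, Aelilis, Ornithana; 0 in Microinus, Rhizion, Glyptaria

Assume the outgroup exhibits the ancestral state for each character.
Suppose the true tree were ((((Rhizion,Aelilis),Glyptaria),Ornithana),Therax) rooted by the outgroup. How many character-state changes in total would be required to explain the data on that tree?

Map each character onto ((((Rhizion,Aelilis),Glyptaria),Ornithana),Therax) (rooted by Microinus) and count the minimum state changes it requires (Fitch parsimony):
I: 2; II: 2; III: 1; IV: 2; V: 1; VI: 3.
Total tree length = 11.

11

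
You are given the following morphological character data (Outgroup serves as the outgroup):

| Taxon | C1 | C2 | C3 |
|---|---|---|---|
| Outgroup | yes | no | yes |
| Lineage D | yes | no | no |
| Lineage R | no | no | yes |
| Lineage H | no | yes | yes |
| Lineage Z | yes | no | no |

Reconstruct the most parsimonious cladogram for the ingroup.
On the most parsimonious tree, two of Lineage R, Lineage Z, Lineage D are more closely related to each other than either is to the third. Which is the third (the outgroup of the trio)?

Lineage R

Character polarity is set by the outgroup: the derived state is whichever differs from the outgroup's state, so for C1, C3 the derived state is 'no', and for the remaining characters it is 'yes'.
C1: derived state 'no' in Lineage H and Lineage R only — synapomorphy for {Lineage H, Lineage R}.
C2 (derived state 'yes') is unique to Lineage H (autapomorphy; uninformative for grouping).
C3: derived state 'no' in Lineage D and Lineage Z only — synapomorphy for {Lineage D, Lineage Z}.
Most parsimonious ingroup topology: ((Lineage D,Lineage Z),(Lineage R,Lineage H)).
Lineage D and Lineage Z share a more recent common ancestor with each other than either does with Lineage R, so Lineage R is the least closely related of the three.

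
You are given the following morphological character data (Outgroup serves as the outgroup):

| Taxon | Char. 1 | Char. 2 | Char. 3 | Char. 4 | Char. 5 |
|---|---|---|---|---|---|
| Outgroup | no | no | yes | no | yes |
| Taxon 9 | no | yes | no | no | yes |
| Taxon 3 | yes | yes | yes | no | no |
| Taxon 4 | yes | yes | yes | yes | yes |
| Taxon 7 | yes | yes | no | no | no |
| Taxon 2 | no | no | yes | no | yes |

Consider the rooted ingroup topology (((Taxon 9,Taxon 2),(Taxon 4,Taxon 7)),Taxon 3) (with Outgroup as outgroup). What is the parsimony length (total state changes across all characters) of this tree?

9

Map each character onto (((Taxon 9,Taxon 2),(Taxon 4,Taxon 7)),Taxon 3) (rooted by Outgroup) and count the minimum state changes it requires (Fitch parsimony):
Char. 1: 2; Char. 2: 2; Char. 3: 2; Char. 4: 1; Char. 5: 2.
Total tree length = 9.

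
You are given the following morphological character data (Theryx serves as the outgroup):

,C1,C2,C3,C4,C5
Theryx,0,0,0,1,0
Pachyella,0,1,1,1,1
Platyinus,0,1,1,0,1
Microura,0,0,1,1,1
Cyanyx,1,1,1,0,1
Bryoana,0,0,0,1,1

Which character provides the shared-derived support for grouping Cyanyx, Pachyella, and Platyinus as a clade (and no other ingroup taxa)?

C2

Character polarity is set by the outgroup: the derived state is whichever differs from the outgroup's state, so for C4 the derived state is '0', and for the remaining characters it is '1'.
C1 (derived state '1') is unique to Cyanyx (autapomorphy; uninformative for grouping).
C2 (derived state '1') is shared by Cyanyx, Pachyella, and Platyinus — a synapomorphy uniting that clade.
Only Cyanyx, Microura, Pachyella, and Platyinus show the derived state '1' for C3, supporting them as a clade.
Only Cyanyx and Platyinus show the derived state '0' for C4, supporting them as a clade.
All ingroup taxa share the derived state '1' for C5; it defines the ingroup but does not resolve relationships within it.
Most parsimonious ingroup topology: (((Pachyella,(Platyinus,Cyanyx)),Microura),Bryoana).
The clade {Cyanyx, Pachyella, Platyinus} is supported by C2: its derived state '1' occurs in exactly those taxa and in no other taxon (including the outgroup).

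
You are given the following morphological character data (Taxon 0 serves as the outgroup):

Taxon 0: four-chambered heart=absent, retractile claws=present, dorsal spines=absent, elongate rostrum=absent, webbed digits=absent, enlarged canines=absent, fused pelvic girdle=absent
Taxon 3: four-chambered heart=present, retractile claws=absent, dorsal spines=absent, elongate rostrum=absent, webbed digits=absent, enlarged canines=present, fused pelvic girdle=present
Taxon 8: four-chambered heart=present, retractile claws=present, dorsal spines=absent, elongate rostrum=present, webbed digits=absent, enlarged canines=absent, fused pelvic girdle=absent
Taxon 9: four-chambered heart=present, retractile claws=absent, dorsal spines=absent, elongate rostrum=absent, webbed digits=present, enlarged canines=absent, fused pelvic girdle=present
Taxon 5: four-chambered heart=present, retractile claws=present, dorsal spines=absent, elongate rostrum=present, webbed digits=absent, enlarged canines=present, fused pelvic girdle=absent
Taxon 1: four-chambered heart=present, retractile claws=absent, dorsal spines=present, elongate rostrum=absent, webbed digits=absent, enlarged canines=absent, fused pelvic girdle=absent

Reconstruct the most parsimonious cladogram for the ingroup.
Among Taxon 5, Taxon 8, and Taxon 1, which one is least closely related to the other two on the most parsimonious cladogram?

Taxon 1

Character polarity is set by the outgroup: the derived state is whichever differs from the outgroup's state, so for retractile claws the derived state is 'absent', and for the remaining characters it is 'present'.
four-chambered heart (derived state 'present') is shared by all ingroup taxa — unites the whole ingroup.
retractile claws: derived state 'absent' in Taxon 1, Taxon 3, and Taxon 9 only — synapomorphy for {Taxon 1, Taxon 3, Taxon 9}.
dorsal spines (derived state 'present') is unique to Taxon 1 (autapomorphy; uninformative for grouping).
elongate rostrum (derived state 'present') is shared by Taxon 5 and Taxon 8 — a synapomorphy uniting that clade.
webbed digits: derived state 'present' in Taxon 9 only — an autapomorphy, so it tells us nothing about relationships among taxa.
enlarged canines (state 'present') occurs in Taxon 3 and Taxon 5 but conflicts with the nesting implied by the other characters — most parsimoniously interpreted as homoplasy.
Only Taxon 3 and Taxon 9 show the derived state 'present' for fused pelvic girdle, supporting them as a clade.
Most parsimonious ingroup topology: (((Taxon 3,Taxon 9),Taxon 1),(Taxon 8,Taxon 5)).
Taxon 5 and Taxon 8 share a more recent common ancestor with each other than either does with Taxon 1, so Taxon 1 is the least closely related of the three.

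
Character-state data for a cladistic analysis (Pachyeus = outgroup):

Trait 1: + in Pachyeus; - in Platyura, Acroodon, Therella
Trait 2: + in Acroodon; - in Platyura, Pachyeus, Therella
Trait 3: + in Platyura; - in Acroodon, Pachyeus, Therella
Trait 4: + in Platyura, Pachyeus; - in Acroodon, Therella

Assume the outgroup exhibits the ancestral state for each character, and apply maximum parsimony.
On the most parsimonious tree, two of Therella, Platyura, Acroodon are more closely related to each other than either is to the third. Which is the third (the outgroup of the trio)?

Platyura

Character polarity is set by the outgroup: the derived state is whichever differs from the outgroup's state, so for Trait 1, Trait 4 the derived state is '-', and for the remaining characters it is '+'.
All ingroup taxa share the derived state '-' for Trait 1; it defines the ingroup but does not resolve relationships within it.
Trait 2 (derived state '+') is unique to Acroodon (autapomorphy; uninformative for grouping).
Trait 3 (derived state '+') is unique to Platyura (autapomorphy; uninformative for grouping).
Only Acroodon and Therella show the derived state '-' for Trait 4, supporting them as a clade.
Most parsimonious ingroup topology: ((Acroodon,Therella),Platyura).
Acroodon and Therella share a more recent common ancestor with each other than either does with Platyura, so Platyura is the least closely related of the three.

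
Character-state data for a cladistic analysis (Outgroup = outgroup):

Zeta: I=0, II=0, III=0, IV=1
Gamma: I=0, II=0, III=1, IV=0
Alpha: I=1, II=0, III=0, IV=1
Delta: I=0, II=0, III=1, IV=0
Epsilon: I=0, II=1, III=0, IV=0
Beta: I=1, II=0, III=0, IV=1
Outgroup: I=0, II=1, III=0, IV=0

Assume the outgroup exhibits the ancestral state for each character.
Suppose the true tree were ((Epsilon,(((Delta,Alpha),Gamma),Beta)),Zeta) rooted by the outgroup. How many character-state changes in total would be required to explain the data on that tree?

9

Map each character onto ((Epsilon,(((Delta,Alpha),Gamma),Beta)),Zeta) (rooted by Outgroup) and count the minimum state changes it requires (Fitch parsimony):
I: 2; II: 2; III: 2; IV: 3.
Total tree length = 9.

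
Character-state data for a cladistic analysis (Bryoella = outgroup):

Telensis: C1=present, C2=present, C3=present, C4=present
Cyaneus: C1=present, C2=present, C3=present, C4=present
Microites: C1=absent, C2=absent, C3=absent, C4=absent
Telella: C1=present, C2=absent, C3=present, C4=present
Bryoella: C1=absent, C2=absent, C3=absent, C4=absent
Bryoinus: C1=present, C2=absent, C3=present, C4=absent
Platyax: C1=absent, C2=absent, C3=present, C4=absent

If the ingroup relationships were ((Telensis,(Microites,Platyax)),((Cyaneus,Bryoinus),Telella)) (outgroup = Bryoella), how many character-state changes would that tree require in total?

Map each character onto ((Telensis,(Microites,Platyax)),((Cyaneus,Bryoinus),Telella)) (rooted by Bryoella) and count the minimum state changes it requires (Fitch parsimony):
C1: 2; C2: 2; C3: 2; C4: 3.
Total tree length = 9.

9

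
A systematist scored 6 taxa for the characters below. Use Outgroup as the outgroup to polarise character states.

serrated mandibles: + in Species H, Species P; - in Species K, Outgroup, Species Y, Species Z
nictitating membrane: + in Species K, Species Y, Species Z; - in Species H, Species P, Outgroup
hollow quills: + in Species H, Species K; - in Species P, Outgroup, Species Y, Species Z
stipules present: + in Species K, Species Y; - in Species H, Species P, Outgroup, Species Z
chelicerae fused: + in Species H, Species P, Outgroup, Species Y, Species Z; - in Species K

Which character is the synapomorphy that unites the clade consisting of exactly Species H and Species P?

serrated mandibles

Character polarity is set by the outgroup: the derived state is whichever differs from the outgroup's state, so for chelicerae fused the derived state is '-', and for the remaining characters it is '+'.
serrated mandibles: derived state '+' in Species H and Species P only — synapomorphy for {Species H, Species P}.
nictitating membrane: derived state '+' in Species K, Species Y, and Species Z only — synapomorphy for {Species K, Species Y, Species Z}.
hollow quills groups Species H and Species K, which is incompatible with the clades supported by the remaining characters; treating it as convergent (homoplasy) costs fewer steps than any alternative tree.
stipules present: derived state '+' in Species K and Species Y only — synapomorphy for {Species K, Species Y}.
chelicerae fused: derived state '-' in Species K only — an autapomorphy, so it tells us nothing about relationships among taxa.
Most parsimonious ingroup topology: (((Species Y,Species K),Species Z),(Species P,Species H)).
The clade {Species H, Species P} is supported by serrated mandibles: its derived state '+' occurs in exactly those taxa and in no other taxon (including the outgroup).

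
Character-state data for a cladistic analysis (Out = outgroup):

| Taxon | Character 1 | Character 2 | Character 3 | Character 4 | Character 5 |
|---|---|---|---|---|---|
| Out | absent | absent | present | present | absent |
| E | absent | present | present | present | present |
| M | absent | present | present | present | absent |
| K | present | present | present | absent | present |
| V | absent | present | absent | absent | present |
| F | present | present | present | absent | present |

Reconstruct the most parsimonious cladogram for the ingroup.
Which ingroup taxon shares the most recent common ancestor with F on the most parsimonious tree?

K

Character polarity is set by the outgroup: the derived state is whichever differs from the outgroup's state, so for Character 3, Character 4 the derived state is 'absent', and for the remaining characters it is 'present'.
Character 1 (derived state 'present') is shared by F and K — a synapomorphy uniting that clade.
Character 2 (derived state 'present') is shared by all ingroup taxa — unites the whole ingroup.
Character 3 (derived state 'absent') is unique to V (autapomorphy; uninformative for grouping).
Character 4 (derived state 'absent') is shared by F, K, and V — a synapomorphy uniting that clade.
Character 5: derived state 'present' in E, F, K, and V only — synapomorphy for {E, F, K, V}.
Most parsimonious ingroup topology: ((E,((K,F),V)),M).
F and K form a cherry on this tree, so they are sister taxa.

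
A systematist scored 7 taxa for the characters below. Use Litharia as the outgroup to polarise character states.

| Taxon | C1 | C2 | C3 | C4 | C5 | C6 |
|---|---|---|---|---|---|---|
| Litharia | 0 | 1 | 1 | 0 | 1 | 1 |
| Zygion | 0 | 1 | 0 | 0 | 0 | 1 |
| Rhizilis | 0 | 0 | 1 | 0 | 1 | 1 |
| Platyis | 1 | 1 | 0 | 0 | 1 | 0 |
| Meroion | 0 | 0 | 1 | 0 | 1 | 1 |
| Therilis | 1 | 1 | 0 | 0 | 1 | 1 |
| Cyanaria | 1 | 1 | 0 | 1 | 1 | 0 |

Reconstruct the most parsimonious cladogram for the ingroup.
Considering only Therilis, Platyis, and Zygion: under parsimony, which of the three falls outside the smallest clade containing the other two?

Zygion

Character polarity is set by the outgroup: the derived state is whichever differs from the outgroup's state, so for C2, C3, C5, C6 the derived state is '0', and for the remaining characters it is '1'.
Only Cyanaria, Platyis, and Therilis show the derived state '1' for C1, supporting them as a clade.
Only Meroion and Rhizilis show the derived state '0' for C2, supporting them as a clade.
Only Cyanaria, Platyis, Therilis, and Zygion show the derived state '0' for C3, supporting them as a clade.
C4 (derived state '1') is unique to Cyanaria (autapomorphy; uninformative for grouping).
C5 (derived state '0') is unique to Zygion (autapomorphy; uninformative for grouping).
C6 (derived state '0') is shared by Cyanaria and Platyis — a synapomorphy uniting that clade.
Most parsimonious ingroup topology: ((Zygion,((Platyis,Cyanaria),Therilis)),(Rhizilis,Meroion)).
Therilis and Platyis share a more recent common ancestor with each other than either does with Zygion, so Zygion is the least closely related of the three.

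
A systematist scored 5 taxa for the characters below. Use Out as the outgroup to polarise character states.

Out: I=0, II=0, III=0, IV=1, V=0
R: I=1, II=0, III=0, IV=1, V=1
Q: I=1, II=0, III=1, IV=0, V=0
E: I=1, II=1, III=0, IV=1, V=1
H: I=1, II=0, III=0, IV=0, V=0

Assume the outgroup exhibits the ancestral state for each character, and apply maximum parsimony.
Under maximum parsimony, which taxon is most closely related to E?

Character polarity is set by the outgroup: the derived state is whichever differs from the outgroup's state, so for IV the derived state is '0', and for the remaining characters it is '1'.
I (derived state '1') is shared by all ingroup taxa — unites the whole ingroup.
II (derived state '1') is unique to E (autapomorphy; uninformative for grouping).
III: derived state '1' in Q only — an autapomorphy, so it tells us nothing about relationships among taxa.
Only H and Q show the derived state '0' for IV, supporting them as a clade.
Only E and R show the derived state '1' for V, supporting them as a clade.
Most parsimonious ingroup topology: ((R,E),(Q,H)).
E and R form a cherry on this tree, so they are sister taxa.

R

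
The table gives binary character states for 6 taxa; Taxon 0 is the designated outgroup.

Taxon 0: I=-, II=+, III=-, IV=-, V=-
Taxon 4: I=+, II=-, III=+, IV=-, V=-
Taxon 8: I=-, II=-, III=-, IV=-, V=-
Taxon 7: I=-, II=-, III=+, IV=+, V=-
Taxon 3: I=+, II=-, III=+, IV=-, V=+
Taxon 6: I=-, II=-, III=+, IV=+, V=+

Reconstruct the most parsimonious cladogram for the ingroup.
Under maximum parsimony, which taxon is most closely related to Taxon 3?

Character polarity is set by the outgroup: the derived state is whichever differs from the outgroup's state, so for II the derived state is '-', and for the remaining characters it is '+'.
I: derived state '+' in Taxon 3 and Taxon 4 only — synapomorphy for {Taxon 3, Taxon 4}.
II (derived state '-') is shared by all ingroup taxa — unites the whole ingroup.
Only Taxon 3, Taxon 4, Taxon 6, and Taxon 7 show the derived state '+' for III, supporting them as a clade.
IV (derived state '+') is shared by Taxon 6 and Taxon 7 — a synapomorphy uniting that clade.
V groups Taxon 3 and Taxon 6, which is incompatible with the clades supported by the remaining characters; treating it as convergent (homoplasy) costs fewer steps than any alternative tree.
Most parsimonious ingroup topology: (((Taxon 4,Taxon 3),(Taxon 7,Taxon 6)),Taxon 8).
Taxon 3 and Taxon 4 form a cherry on this tree, so they are sister taxa.

Taxon 4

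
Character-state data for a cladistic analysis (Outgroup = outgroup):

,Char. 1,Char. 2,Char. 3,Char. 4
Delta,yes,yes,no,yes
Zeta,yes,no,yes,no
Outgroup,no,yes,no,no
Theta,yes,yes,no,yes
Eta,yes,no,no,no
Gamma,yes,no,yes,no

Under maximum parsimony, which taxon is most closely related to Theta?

Character polarity is set by the outgroup: the derived state is whichever differs from the outgroup's state, so for Char. 2 the derived state is 'no', and for the remaining characters it is 'yes'.
Char. 1 (derived state 'yes') is shared by all ingroup taxa — unites the whole ingroup.
Only Eta, Gamma, and Zeta show the derived state 'no' for Char. 2, supporting them as a clade.
Only Gamma and Zeta show the derived state 'yes' for Char. 3, supporting them as a clade.
Char. 4: derived state 'yes' in Delta and Theta only — synapomorphy for {Delta, Theta}.
Most parsimonious ingroup topology: (((Zeta,Gamma),Eta),(Delta,Theta)).
Theta and Delta form a cherry on this tree, so they are sister taxa.

Delta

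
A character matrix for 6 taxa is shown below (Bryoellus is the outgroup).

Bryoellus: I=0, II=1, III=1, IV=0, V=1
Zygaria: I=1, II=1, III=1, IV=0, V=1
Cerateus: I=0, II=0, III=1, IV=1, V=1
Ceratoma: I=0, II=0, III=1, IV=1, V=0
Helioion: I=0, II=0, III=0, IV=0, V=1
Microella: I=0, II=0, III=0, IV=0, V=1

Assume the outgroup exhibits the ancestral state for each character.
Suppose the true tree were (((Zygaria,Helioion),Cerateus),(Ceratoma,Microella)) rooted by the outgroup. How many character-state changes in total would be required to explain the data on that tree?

Map each character onto (((Zygaria,Helioion),Cerateus),(Ceratoma,Microella)) (rooted by Bryoellus) and count the minimum state changes it requires (Fitch parsimony):
I: 1; II: 2; III: 2; IV: 2; V: 1.
Total tree length = 8.

8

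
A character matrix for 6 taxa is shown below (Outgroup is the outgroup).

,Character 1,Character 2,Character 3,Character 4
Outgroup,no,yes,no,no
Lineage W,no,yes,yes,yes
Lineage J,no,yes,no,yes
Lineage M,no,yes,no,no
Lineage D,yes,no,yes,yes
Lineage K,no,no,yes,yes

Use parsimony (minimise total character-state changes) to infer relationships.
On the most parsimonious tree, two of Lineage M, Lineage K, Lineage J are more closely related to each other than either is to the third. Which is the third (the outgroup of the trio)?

Character polarity is set by the outgroup: the derived state is whichever differs from the outgroup's state, so for Character 2 the derived state is 'no', and for the remaining characters it is 'yes'.
Character 1 (derived state 'yes') is unique to Lineage D (autapomorphy; uninformative for grouping).
Only Lineage D and Lineage K show the derived state 'no' for Character 2, supporting them as a clade.
Only Lineage D, Lineage K, and Lineage W show the derived state 'yes' for Character 3, supporting them as a clade.
Character 4: derived state 'yes' in Lineage D, Lineage J, Lineage K, and Lineage W only — synapomorphy for {Lineage D, Lineage J, Lineage K, Lineage W}.
Most parsimonious ingroup topology: (((Lineage W,(Lineage D,Lineage K)),Lineage J),Lineage M).
Lineage K and Lineage J share a more recent common ancestor with each other than either does with Lineage M, so Lineage M is the least closely related of the three.

Lineage M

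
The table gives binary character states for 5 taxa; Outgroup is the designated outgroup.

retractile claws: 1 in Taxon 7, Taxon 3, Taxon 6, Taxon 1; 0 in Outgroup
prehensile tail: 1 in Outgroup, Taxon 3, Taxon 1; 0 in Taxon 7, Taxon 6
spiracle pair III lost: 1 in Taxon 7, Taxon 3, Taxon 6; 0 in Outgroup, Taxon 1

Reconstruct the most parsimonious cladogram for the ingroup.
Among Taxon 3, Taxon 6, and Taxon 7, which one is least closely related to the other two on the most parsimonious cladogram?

Character polarity is set by the outgroup: the derived state is whichever differs from the outgroup's state, so for prehensile tail the derived state is '0', and for the remaining characters it is '1'.
retractile claws (derived state '1') is shared by all ingroup taxa — unites the whole ingroup.
prehensile tail: derived state '0' in Taxon 6 and Taxon 7 only — synapomorphy for {Taxon 6, Taxon 7}.
spiracle pair III lost: derived state '1' in Taxon 3, Taxon 6, and Taxon 7 only — synapomorphy for {Taxon 3, Taxon 6, Taxon 7}.
Most parsimonious ingroup topology: (((Taxon 7,Taxon 6),Taxon 3),Taxon 1).
Taxon 6 and Taxon 7 share a more recent common ancestor with each other than either does with Taxon 3, so Taxon 3 is the least closely related of the three.

Taxon 3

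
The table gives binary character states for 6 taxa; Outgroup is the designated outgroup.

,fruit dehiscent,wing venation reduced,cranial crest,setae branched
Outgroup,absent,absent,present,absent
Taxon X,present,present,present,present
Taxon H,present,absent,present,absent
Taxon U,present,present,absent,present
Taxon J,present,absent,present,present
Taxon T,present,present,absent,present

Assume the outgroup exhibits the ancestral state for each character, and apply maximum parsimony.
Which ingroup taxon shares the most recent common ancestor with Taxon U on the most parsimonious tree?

Taxon T

Character polarity is set by the outgroup: the derived state is whichever differs from the outgroup's state, so for cranial crest the derived state is 'absent', and for the remaining characters it is 'present'.
All ingroup taxa share the derived state 'present' for fruit dehiscent; it defines the ingroup but does not resolve relationships within it.
wing venation reduced: derived state 'present' in Taxon T, Taxon U, and Taxon X only — synapomorphy for {Taxon T, Taxon U, Taxon X}.
cranial crest: derived state 'absent' in Taxon T and Taxon U only — synapomorphy for {Taxon T, Taxon U}.
Only Taxon J, Taxon T, Taxon U, and Taxon X show the derived state 'present' for setae branched, supporting them as a clade.
Most parsimonious ingroup topology: (((Taxon X,(Taxon U,Taxon T)),Taxon J),Taxon H).
Taxon U and Taxon T form a cherry on this tree, so they are sister taxa.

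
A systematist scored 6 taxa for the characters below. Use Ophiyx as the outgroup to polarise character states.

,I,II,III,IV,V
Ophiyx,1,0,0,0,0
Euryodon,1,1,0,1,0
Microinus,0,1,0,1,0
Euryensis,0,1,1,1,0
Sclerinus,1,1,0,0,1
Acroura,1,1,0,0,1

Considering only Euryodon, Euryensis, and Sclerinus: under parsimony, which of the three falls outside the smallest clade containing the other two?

Sclerinus

Character polarity is set by the outgroup: the derived state is whichever differs from the outgroup's state, so for I the derived state is '0', and for the remaining characters it is '1'.
I: derived state '0' in Euryensis and Microinus only — synapomorphy for {Euryensis, Microinus}.
All ingroup taxa share the derived state '1' for II; it defines the ingroup but does not resolve relationships within it.
III (derived state '1') is unique to Euryensis (autapomorphy; uninformative for grouping).
IV: derived state '1' in Euryensis, Euryodon, and Microinus only — synapomorphy for {Euryensis, Euryodon, Microinus}.
V (derived state '1') is shared by Acroura and Sclerinus — a synapomorphy uniting that clade.
Most parsimonious ingroup topology: ((Euryodon,(Microinus,Euryensis)),(Sclerinus,Acroura)).
Euryensis and Euryodon share a more recent common ancestor with each other than either does with Sclerinus, so Sclerinus is the least closely related of the three.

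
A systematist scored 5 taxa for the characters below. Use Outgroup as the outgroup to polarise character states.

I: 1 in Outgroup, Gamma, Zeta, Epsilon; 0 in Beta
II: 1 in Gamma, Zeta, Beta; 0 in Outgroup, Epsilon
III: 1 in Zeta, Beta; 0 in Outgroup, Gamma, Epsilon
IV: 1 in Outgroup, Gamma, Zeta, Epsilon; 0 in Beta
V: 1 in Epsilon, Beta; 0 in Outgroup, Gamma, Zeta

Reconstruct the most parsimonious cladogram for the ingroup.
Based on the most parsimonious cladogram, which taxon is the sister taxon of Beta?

Zeta

Character polarity is set by the outgroup: the derived state is whichever differs from the outgroup's state, so for I, IV the derived state is '0', and for the remaining characters it is '1'.
I: derived state '0' in Beta only — an autapomorphy, so it tells us nothing about relationships among taxa.
II (derived state '1') is shared by Beta, Gamma, and Zeta — a synapomorphy uniting that clade.
III: derived state '1' in Beta and Zeta only — synapomorphy for {Beta, Zeta}.
IV: derived state '0' in Beta only — an autapomorphy, so it tells us nothing about relationships among taxa.
V groups Beta and Epsilon, which is incompatible with the clades supported by the remaining characters; treating it as convergent (homoplasy) costs fewer steps than any alternative tree.
Most parsimonious ingroup topology: ((Gamma,(Zeta,Beta)),Epsilon).
Beta and Zeta form a cherry on this tree, so they are sister taxa.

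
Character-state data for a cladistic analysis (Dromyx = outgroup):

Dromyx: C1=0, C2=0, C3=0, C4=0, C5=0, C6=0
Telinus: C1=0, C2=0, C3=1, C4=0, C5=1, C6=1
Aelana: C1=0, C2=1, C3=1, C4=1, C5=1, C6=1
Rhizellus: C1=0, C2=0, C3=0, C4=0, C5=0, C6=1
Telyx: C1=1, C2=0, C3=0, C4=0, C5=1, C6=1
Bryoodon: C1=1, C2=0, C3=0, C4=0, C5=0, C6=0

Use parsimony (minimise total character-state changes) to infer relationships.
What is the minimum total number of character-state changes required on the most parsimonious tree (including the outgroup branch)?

7

The outgroup has state '0' for every character, so '1' is the derived state throughout.
C1 (state '1') occurs in Bryoodon and Telyx but conflicts with the nesting implied by the other characters — most parsimoniously interpreted as homoplasy.
C2: derived state '1' in Aelana only — an autapomorphy, so it tells us nothing about relationships among taxa.
Only Aelana and Telinus show the derived state '1' for C3, supporting them as a clade.
C4: derived state '1' in Aelana only — an autapomorphy, so it tells us nothing about relationships among taxa.
C5: derived state '1' in Aelana, Telinus, and Telyx only — synapomorphy for {Aelana, Telinus, Telyx}.
Only Aelana, Rhizellus, Telinus, and Telyx show the derived state '1' for C6, supporting them as a clade.
Most parsimonious ingroup topology: ((Rhizellus,((Aelana,Telinus),Telyx)),Bryoodon).
Changes per character on this tree: C1: 2; C2: 1; C3: 1; C4: 1; C5: 1; C6: 1.
Total = 7.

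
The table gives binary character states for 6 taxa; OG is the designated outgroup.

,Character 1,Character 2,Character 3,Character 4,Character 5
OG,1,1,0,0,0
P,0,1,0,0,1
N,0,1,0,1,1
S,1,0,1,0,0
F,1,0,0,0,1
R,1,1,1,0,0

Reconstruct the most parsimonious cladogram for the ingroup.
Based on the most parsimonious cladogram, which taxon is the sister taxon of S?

Character polarity is set by the outgroup: the derived state is whichever differs from the outgroup's state, so for Character 1, Character 2 the derived state is '0', and for the remaining characters it is '1'.
Character 1: derived state '0' in N and P only — synapomorphy for {N, P}.
Character 2 groups F and S, which is incompatible with the clades supported by the remaining characters; treating it as convergent (homoplasy) costs fewer steps than any alternative tree.
Character 3: derived state '1' in R and S only — synapomorphy for {R, S}.
Character 4 (derived state '1') is unique to N (autapomorphy; uninformative for grouping).
Character 5: derived state '1' in F, N, and P only — synapomorphy for {F, N, P}.
Most parsimonious ingroup topology: (((P,N),F),(S,R)).
S and R form a cherry on this tree, so they are sister taxa.

R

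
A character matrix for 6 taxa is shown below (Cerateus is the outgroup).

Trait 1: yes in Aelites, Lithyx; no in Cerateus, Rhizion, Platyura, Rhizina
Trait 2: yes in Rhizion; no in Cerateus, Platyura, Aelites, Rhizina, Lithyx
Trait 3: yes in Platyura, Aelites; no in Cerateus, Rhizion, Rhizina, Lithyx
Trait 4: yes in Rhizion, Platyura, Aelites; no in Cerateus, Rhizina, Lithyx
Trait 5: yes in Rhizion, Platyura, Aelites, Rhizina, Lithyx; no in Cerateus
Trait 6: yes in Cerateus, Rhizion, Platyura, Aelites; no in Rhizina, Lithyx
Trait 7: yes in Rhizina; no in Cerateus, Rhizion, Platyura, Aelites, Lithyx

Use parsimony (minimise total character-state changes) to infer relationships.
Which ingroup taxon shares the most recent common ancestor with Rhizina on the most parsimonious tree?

Character polarity is set by the outgroup: the derived state is whichever differs from the outgroup's state, so for Trait 6 the derived state is 'no', and for the remaining characters it is 'yes'.
Trait 1 (state 'yes') occurs in Aelites and Lithyx but conflicts with the nesting implied by the other characters — most parsimoniously interpreted as homoplasy.
Trait 2: derived state 'yes' in Rhizion only — an autapomorphy, so it tells us nothing about relationships among taxa.
Trait 3 (derived state 'yes') is shared by Aelites and Platyura — a synapomorphy uniting that clade.
Trait 4 (derived state 'yes') is shared by Aelites, Platyura, and Rhizion — a synapomorphy uniting that clade.
Trait 5 (derived state 'yes') is shared by all ingroup taxa — unites the whole ingroup.
Only Lithyx and Rhizina show the derived state 'no' for Trait 6, supporting them as a clade.
Trait 7 (derived state 'yes') is unique to Rhizina (autapomorphy; uninformative for grouping).
Most parsimonious ingroup topology: ((Rhizion,(Platyura,Aelites)),(Rhizina,Lithyx)).
Rhizina and Lithyx form a cherry on this tree, so they are sister taxa.

Lithyx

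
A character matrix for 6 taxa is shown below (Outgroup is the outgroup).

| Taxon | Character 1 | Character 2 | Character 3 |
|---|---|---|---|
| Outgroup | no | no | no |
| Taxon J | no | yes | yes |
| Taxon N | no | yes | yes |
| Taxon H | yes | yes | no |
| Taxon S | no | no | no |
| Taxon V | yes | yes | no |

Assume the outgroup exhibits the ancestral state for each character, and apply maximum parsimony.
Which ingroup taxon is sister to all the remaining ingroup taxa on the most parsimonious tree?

The outgroup has state 'no' for every character, so 'yes' is the derived state throughout.
Only Taxon H and Taxon V show the derived state 'yes' for Character 1, supporting them as a clade.
Only Taxon H, Taxon J, Taxon N, and Taxon V show the derived state 'yes' for Character 2, supporting them as a clade.
Character 3: derived state 'yes' in Taxon J and Taxon N only — synapomorphy for {Taxon J, Taxon N}.
Most parsimonious ingroup topology: (((Taxon J,Taxon N),(Taxon H,Taxon V)),Taxon S).
Taxon S is sister to the clade containing all other ingroup taxa, so it is the earliest-diverging (most basal) ingroup lineage.

Taxon S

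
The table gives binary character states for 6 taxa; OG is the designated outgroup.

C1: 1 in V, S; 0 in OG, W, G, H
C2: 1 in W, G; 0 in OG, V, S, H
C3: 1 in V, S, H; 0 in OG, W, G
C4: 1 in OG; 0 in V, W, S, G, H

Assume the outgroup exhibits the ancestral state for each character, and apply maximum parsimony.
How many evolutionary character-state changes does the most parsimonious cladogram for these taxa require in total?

4

Character polarity is set by the outgroup: the derived state is whichever differs from the outgroup's state, so for C4 the derived state is '0', and for the remaining characters it is '1'.
C1: derived state '1' in S and V only — synapomorphy for {S, V}.
C2: derived state '1' in G and W only — synapomorphy for {G, W}.
C3: derived state '1' in H, S, and V only — synapomorphy for {H, S, V}.
All ingroup taxa share the derived state '0' for C4; it defines the ingroup but does not resolve relationships within it.
Most parsimonious ingroup topology: (((V,S),H),(W,G)).
Changes per character on this tree: C1: 1; C2: 1; C3: 1; C4: 1.
Total = 4.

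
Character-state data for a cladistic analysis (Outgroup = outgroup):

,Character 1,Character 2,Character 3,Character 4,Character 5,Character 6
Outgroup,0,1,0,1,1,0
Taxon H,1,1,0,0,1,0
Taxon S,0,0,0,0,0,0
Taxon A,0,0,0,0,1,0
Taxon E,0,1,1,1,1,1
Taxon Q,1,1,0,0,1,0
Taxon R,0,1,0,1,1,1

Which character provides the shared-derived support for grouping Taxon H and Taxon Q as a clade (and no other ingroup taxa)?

Character 1

Character polarity is set by the outgroup: the derived state is whichever differs from the outgroup's state, so for Character 2, Character 4, Character 5 the derived state is '0', and for the remaining characters it is '1'.
Character 1: derived state '1' in Taxon H and Taxon Q only — synapomorphy for {Taxon H, Taxon Q}.
Only Taxon A and Taxon S show the derived state '0' for Character 2, supporting them as a clade.
Character 3: derived state '1' in Taxon E only — an autapomorphy, so it tells us nothing about relationships among taxa.
Character 4: derived state '0' in Taxon A, Taxon H, Taxon Q, and Taxon S only — synapomorphy for {Taxon A, Taxon H, Taxon Q, Taxon S}.
Character 5: derived state '0' in Taxon S only — an autapomorphy, so it tells us nothing about relationships among taxa.
Character 6 (derived state '1') is shared by Taxon E and Taxon R — a synapomorphy uniting that clade.
Most parsimonious ingroup topology: (((Taxon H,Taxon Q),(Taxon S,Taxon A)),(Taxon E,Taxon R)).
The clade {Taxon H, Taxon Q} is supported by Character 1: its derived state '1' occurs in exactly those taxa and in no other taxon (including the outgroup).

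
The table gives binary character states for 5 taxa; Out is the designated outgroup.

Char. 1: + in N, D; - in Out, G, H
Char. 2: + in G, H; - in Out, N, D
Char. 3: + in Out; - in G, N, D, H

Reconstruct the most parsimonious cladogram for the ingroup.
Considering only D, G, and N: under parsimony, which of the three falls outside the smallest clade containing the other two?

G

Character polarity is set by the outgroup: the derived state is whichever differs from the outgroup's state, so for Char. 3 the derived state is '-', and for the remaining characters it is '+'.
Only D and N show the derived state '+' for Char. 1, supporting them as a clade.
Char. 2 (derived state '+') is shared by G and H — a synapomorphy uniting that clade.
Char. 3 (derived state '-') is shared by all ingroup taxa — unites the whole ingroup.
Most parsimonious ingroup topology: ((G,H),(N,D)).
D and N share a more recent common ancestor with each other than either does with G, so G is the least closely related of the three.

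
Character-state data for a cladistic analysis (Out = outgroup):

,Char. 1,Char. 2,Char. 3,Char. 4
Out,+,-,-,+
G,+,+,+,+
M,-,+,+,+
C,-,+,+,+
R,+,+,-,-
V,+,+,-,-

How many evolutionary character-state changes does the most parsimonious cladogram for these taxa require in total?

Character polarity is set by the outgroup: the derived state is whichever differs from the outgroup's state, so for Char. 1, Char. 4 the derived state is '-', and for the remaining characters it is '+'.
Only C and M show the derived state '-' for Char. 1, supporting them as a clade.
Char. 2 (derived state '+') is shared by all ingroup taxa — unites the whole ingroup.
Only C, G, and M show the derived state '+' for Char. 3, supporting them as a clade.
Char. 4 (derived state '-') is shared by R and V — a synapomorphy uniting that clade.
Most parsimonious ingroup topology: ((G,(M,C)),(R,V)).
Changes per character on this tree: Char. 1: 1; Char. 2: 1; Char. 3: 1; Char. 4: 1.
Total = 4.

4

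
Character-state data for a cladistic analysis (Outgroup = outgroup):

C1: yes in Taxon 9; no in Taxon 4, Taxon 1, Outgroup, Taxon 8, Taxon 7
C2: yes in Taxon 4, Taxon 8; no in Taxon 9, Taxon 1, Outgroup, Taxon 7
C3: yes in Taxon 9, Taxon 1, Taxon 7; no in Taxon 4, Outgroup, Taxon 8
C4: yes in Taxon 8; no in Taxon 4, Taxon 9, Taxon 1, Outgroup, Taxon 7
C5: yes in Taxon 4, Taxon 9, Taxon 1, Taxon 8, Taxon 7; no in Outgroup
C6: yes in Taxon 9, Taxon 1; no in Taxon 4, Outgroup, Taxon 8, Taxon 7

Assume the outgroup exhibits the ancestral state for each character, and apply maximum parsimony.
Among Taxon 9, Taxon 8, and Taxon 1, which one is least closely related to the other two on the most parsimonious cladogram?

The outgroup has state 'no' for every character, so 'yes' is the derived state throughout.
C1 (derived state 'yes') is unique to Taxon 9 (autapomorphy; uninformative for grouping).
C2: derived state 'yes' in Taxon 4 and Taxon 8 only — synapomorphy for {Taxon 4, Taxon 8}.
Only Taxon 1, Taxon 7, and Taxon 9 show the derived state 'yes' for C3, supporting them as a clade.
C4 (derived state 'yes') is unique to Taxon 8 (autapomorphy; uninformative for grouping).
C5 (derived state 'yes') is shared by all ingroup taxa — unites the whole ingroup.
C6 (derived state 'yes') is shared by Taxon 1 and Taxon 9 — a synapomorphy uniting that clade.
Most parsimonious ingroup topology: (((Taxon 9,Taxon 1),Taxon 7),(Taxon 4,Taxon 8)).
Taxon 1 and Taxon 9 share a more recent common ancestor with each other than either does with Taxon 8, so Taxon 8 is the least closely related of the three.

Taxon 8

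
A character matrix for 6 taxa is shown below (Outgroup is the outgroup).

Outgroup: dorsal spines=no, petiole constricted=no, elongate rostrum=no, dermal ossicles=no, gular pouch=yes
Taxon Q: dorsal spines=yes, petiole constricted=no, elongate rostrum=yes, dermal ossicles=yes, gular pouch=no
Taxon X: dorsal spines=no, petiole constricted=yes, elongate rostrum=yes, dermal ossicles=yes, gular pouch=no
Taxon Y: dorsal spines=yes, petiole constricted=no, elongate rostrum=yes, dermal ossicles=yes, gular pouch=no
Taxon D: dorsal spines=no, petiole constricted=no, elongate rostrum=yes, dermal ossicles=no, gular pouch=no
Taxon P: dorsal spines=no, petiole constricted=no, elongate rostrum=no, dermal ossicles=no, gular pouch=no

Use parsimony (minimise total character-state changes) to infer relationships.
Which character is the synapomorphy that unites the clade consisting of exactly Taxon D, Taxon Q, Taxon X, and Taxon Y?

Character polarity is set by the outgroup: the derived state is whichever differs from the outgroup's state, so for gular pouch the derived state is 'no', and for the remaining characters it is 'yes'.
dorsal spines: derived state 'yes' in Taxon Q and Taxon Y only — synapomorphy for {Taxon Q, Taxon Y}.
petiole constricted (derived state 'yes') is unique to Taxon X (autapomorphy; uninformative for grouping).
Only Taxon D, Taxon Q, Taxon X, and Taxon Y show the derived state 'yes' for elongate rostrum, supporting them as a clade.
dermal ossicles: derived state 'yes' in Taxon Q, Taxon X, and Taxon Y only — synapomorphy for {Taxon Q, Taxon X, Taxon Y}.
All ingroup taxa share the derived state 'no' for gular pouch; it defines the ingroup but does not resolve relationships within it.
Most parsimonious ingroup topology: ((((Taxon Q,Taxon Y),Taxon X),Taxon D),Taxon P).
The clade {Taxon D, Taxon Q, Taxon X, Taxon Y} is supported by elongate rostrum: its derived state 'yes' occurs in exactly those taxa and in no other taxon (including the outgroup).

elongate rostrum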